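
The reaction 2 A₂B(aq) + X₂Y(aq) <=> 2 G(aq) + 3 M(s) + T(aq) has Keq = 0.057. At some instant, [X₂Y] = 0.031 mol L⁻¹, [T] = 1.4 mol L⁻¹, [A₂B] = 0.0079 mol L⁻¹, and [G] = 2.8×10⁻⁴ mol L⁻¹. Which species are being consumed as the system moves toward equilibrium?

none (at equilibrium)

(M is a pure solid — omitted from Q.)
Q = [G]²·[T] / ([A₂B]²·[X₂Y]) = (2.8×10⁻⁴)²·(1.4) / ((0.0079)²·(0.031)) = 0.057
Q = 0.057 = Keq; the system is at equilibrium.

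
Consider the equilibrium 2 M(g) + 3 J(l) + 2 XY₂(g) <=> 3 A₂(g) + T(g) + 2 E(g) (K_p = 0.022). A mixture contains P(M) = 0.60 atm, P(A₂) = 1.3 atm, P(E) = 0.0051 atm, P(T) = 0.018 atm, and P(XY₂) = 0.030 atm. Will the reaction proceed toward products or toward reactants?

forward (toward products)

(J is a pure liquid — omitted from Q_p.)
Q_p = P(A₂)³·P(T)·P(E)² / (P(M)²·P(XY₂)²) = (1.3)³·(0.018)·(0.0051)² / ((0.60)²·(0.030)²) = 0.0032
Q_p = 0.0032 < K_p = 0.022, so the forward reaction proceeds.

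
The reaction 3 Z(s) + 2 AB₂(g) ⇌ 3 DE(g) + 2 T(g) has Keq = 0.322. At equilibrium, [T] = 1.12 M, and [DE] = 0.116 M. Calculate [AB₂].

(Z is a pure solid — omitted from Keq.)
At equilibrium, Keq = [DE]³·[T]² / [AB₂]² = 0.322.
(0.116)³·(1.12)² / ([AB₂])² = 0.322
[AB₂]² = 0.00608 ⇒ [AB₂] = 0.0780 M

[AB₂] = 0.0780 M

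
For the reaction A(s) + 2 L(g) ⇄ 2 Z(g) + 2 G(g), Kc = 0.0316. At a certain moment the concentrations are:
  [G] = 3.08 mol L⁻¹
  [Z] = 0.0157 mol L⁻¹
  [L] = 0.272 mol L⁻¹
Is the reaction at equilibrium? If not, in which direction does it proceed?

no net change (already at equilibrium)

(A is a pure solid — omitted from Qc.)
Qc = [Z]²·[G]² / [L]² = (0.0157)²·(3.08)² / (0.272)² = 0.0316
Qc = 0.0316 = Kc, so the system is already at equilibrium.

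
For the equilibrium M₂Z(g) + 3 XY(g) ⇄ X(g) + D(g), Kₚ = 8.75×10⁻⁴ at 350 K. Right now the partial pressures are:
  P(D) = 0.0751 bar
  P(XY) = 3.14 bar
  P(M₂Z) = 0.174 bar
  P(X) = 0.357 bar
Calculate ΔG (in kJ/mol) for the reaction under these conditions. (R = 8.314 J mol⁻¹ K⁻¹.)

ΔG = 5.06 kJ/mol

Qₚ = P(X)·P(D) / (P(M₂Z)·P(XY)³) = (0.357)·(0.0751) / ((0.174)·(3.14)³) = 0.00498
ΔG = RT ln(Qₚ/Kₚ) = (8.314 J mol⁻¹ K⁻¹)(350 K) × ln(0.00498/8.75×10⁻⁴)
   = (2.910 kJ/mol)(1.739) = 5.06 kJ/mol
ΔG > 0, so the forward reaction is non-spontaneous (proceeds in reverse).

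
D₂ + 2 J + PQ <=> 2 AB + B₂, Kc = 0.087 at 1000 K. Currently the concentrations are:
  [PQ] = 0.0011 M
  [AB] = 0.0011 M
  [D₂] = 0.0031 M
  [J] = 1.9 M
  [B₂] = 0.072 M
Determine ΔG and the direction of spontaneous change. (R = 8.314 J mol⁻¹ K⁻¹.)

Qc = [AB]²·[B₂] / ([D₂]·[J]²·[PQ]) = (0.0011)²·(0.072) / ((0.0031)·(1.9)²·(0.0011)) = 0.00708
ΔG = RT ln(Qc/Kc) = (8.314 J mol⁻¹ K⁻¹)(1000 K) × ln(0.00708/0.087)
   = (8.314 kJ/mol)(-2.509) = -20.9 kJ/mol
ΔG < 0, so the forward reaction is spontaneous (proceeds forward).

ΔG = -20.9 kJ/mol; the forward reaction is spontaneous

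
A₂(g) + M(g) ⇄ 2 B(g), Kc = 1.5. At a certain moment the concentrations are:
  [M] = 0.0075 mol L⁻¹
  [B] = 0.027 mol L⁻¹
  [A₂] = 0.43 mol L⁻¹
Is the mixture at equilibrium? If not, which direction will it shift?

Qc = [B]² / ([A₂]·[M]) = (0.027)² / ((0.43)·(0.0075)) = 0.23
Qc = 0.23 < Kc = 1.5: net forward reaction.

no; Q < K, reaction proceeds forward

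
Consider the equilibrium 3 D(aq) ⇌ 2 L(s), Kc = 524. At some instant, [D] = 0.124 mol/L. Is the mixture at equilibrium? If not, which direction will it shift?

yes, at equilibrium

(L is a pure solid — omitted from Qc.)
Qc = 1 / [D]³ = 1 / (0.124)³ = 524
Qc = 524 = Kc; the system is at equilibrium.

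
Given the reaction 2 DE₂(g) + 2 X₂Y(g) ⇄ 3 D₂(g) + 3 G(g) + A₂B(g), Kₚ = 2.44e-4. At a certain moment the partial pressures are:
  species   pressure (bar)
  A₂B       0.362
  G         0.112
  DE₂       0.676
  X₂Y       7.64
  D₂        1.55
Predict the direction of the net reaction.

to the right

Qₚ = P(D₂)³·P(G)³·P(A₂B) / (P(DE₂)²·P(X₂Y)²) = (1.55)³·(0.112)³·(0.362) / ((0.676)²·(7.64)²) = 7.10e-5
Qₚ = 7.10e-5 < Kₚ = 2.44e-4, so the forward reaction proceeds.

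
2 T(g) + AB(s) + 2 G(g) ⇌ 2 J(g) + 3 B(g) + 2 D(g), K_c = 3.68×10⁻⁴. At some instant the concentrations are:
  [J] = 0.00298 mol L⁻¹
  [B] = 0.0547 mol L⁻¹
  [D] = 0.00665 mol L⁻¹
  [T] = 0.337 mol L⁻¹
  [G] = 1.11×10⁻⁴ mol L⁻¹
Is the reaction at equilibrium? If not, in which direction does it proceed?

forward (toward products)

(AB is a pure solid — omitted from Q_c.)
Q_c = [J]²·[B]³·[D]² / ([T]²·[G]²) = (0.00298)²·(0.0547)³·(0.00665)² / ((0.337)²·(1.11×10⁻⁴)²) = 4.59×10⁻⁵
Q_c = 4.59×10⁻⁵ < K_c = 3.68×10⁻⁴, so the forward reaction proceeds.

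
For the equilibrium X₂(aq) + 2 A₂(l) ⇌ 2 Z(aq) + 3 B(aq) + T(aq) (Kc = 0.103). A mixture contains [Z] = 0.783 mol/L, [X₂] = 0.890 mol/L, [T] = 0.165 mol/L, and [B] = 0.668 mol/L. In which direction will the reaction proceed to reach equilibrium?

(A₂ is a pure liquid — omitted from Qc.)
Qc = [Z]²·[B]³·[T] / [X₂] = (0.783)²·(0.668)³·(0.165) / (0.890) = 0.0339
Qc = 0.0339 < Kc = 0.103, so the forward reaction proceeds.

in the forward direction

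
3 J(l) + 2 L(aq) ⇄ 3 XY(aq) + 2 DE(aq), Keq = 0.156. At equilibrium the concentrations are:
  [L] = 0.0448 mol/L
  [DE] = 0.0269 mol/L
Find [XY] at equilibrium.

(J is a pure liquid — omitted from Keq.)
At equilibrium, Keq = [XY]³·[DE]² / [L]² = 0.156.
([XY])³·(0.0269)² / (0.0448)² = 0.156
[XY]³ = 0.433 ⇒ [XY] = 0.756 mol/L

[XY] = 0.756 mol/L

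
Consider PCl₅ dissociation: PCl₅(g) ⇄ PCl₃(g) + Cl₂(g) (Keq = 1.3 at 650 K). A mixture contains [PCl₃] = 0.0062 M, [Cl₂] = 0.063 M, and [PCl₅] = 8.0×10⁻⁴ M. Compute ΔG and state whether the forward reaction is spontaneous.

Q = [PCl₃]·[Cl₂] / [PCl₅] = (0.0062)·(0.063) / (8.0×10⁻⁴) = 0.488
ΔG = RT ln(Q/Keq) = (8.314 J mol⁻¹ K⁻¹)(650 K) × ln(0.488/1.3)
   = (5.404 kJ/mol)(-0.9798) = -5.29 kJ/mol
ΔG < 0, so the forward reaction is spontaneous (proceeds forward).

ΔG = -5.29 kJ/mol; the forward reaction is spontaneous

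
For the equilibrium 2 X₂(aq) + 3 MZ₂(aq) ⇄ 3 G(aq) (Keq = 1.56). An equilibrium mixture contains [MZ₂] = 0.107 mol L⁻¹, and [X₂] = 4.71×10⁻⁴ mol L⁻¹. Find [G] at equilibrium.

[G] = 7.51×10⁻⁴ mol L⁻¹

At equilibrium, Keq = [G]³ / ([X₂]²·[MZ₂]³) = 1.56.
([G])³ / ((4.71×10⁻⁴)²·(0.107)³) = 1.56
[G]³ = 4.24×10⁻¹⁰ ⇒ [G] = 7.51×10⁻⁴ mol L⁻¹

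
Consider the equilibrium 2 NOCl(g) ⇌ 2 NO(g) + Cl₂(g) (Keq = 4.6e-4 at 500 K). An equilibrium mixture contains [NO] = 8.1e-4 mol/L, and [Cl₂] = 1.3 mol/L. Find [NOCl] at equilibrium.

At equilibrium, Keq = [NO]²·[Cl₂] / [NOCl]² = 4.6e-4.
(8.1e-4)²·(1.3) / ([NOCl])² = 4.6e-4
[NOCl]² = 0.00185 ⇒ [NOCl] = 0.043 mol/L

[NOCl] = 0.043 mol/L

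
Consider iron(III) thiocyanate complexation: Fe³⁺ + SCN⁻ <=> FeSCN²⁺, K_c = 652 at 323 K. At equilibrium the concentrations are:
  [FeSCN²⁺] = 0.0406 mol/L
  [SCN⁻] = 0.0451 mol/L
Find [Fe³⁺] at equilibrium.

[Fe³⁺] = 0.00138 mol/L

At equilibrium, K_c = [FeSCN²⁺] / ([Fe³⁺]·[SCN⁻]) = 652.
(0.0406) / (([Fe³⁺])·(0.0451)) = 652
[Fe³⁺] = 0.00138 mol/L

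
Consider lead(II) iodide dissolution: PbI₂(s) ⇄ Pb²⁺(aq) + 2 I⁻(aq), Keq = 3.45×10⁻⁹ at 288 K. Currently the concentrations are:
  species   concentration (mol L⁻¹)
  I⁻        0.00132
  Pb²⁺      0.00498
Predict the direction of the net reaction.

(PbI₂ is a pure solid — omitted from Q.)
Q = [Pb²⁺]·[I⁻]² = (0.00498)·(0.00132)² = 8.68×10⁻⁹
Q = 8.68×10⁻⁹ > Keq = 3.45×10⁻⁹, so the reverse reaction proceeds.

in the reverse direction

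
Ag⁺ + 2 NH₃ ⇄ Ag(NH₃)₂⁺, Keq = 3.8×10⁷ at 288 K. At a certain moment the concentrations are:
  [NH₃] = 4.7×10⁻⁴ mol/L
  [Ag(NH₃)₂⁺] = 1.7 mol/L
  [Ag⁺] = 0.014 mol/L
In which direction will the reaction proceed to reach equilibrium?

Q = [Ag(NH₃)₂⁺] / ([Ag⁺]·[NH₃]²) = (1.7) / ((0.014)·(4.7×10⁻⁴)²) = 5.5×10⁸
Q = 5.5×10⁸ > Keq = 3.8×10⁷, so the reverse reaction proceeds.

in the reverse direction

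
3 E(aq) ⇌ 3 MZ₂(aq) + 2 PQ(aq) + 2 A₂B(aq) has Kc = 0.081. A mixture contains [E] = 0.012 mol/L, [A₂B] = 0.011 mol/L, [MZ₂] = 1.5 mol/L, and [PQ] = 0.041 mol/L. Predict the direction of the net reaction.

to the left

Qc = [MZ₂]³·[PQ]²·[A₂B]² / [E]³ = (1.5)³·(0.041)²·(0.011)² / (0.012)³ = 0.40
Qc = 0.40 > Kc = 0.081, so the reverse reaction proceeds.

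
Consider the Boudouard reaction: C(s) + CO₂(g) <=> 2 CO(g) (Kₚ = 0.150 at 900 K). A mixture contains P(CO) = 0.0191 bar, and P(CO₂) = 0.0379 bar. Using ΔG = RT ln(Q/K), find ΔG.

(C is a pure solid — omitted from Qₚ.)
Qₚ = P(CO)² / P(CO₂) = (0.0191)² / (0.0379) = 0.00963
ΔG = RT ln(Qₚ/Kₚ) = (8.314 J mol⁻¹ K⁻¹)(900 K) × ln(0.00963/0.150)
   = (7.483 kJ/mol)(-2.746) = -20.5 kJ/mol
ΔG < 0, so the forward reaction is spontaneous (proceeds forward).

ΔG = -20.5 kJ/mol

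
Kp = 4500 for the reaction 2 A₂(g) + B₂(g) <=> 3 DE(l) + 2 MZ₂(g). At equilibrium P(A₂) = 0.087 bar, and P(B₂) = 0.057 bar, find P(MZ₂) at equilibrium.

P(MZ₂) = 1.4 bar

(DE is a pure liquid — omitted from Kp.)
At equilibrium, Kp = P(MZ₂)² / (P(A₂)²·P(B₂)) = 4500.
(P(MZ₂))² / ((0.087)²·(0.057)) = 4500
P(MZ₂)² = 1.94 ⇒ P(MZ₂) = 1.4 bar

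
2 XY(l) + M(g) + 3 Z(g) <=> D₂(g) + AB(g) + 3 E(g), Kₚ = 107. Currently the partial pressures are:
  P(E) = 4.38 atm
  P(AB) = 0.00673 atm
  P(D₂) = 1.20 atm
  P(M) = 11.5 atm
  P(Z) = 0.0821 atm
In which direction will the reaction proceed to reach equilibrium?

(XY is a pure liquid — omitted from Qₚ.)
Qₚ = P(D₂)·P(AB)·P(E)³ / (P(M)·P(Z)³) = (1.20)·(0.00673)·(4.38)³ / ((11.5)·(0.0821)³) = 107
Qₚ = 107 = Kₚ, so the system is already at equilibrium.

at equilibrium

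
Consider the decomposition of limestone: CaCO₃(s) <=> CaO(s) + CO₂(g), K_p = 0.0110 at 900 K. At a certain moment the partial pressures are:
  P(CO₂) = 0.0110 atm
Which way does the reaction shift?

neither direction; the system is at equilibrium

(CaCO₃, CaO are pure solids — omitted from Q_p.)
Q_p = P(CO₂) = 0.0110
Q_p = 0.0110 = K_p, so the system is already at equilibrium.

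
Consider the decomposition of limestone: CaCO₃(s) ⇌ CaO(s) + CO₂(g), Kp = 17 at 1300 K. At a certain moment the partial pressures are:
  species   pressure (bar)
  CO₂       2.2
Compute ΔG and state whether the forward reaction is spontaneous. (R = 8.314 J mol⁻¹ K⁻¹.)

(CaCO₃, CaO are pure solids — omitted from Qp.)
Qp = P(CO₂) = 2.20
ΔG = RT ln(Qp/Kp) = (8.314 J mol⁻¹ K⁻¹)(1300 K) × ln(2.20/17)
   = (10.81 kJ/mol)(-2.045) = -22.1 kJ/mol
ΔG < 0, so the forward reaction is spontaneous (proceeds forward).

ΔG = -22.1 kJ/mol; the forward reaction is spontaneous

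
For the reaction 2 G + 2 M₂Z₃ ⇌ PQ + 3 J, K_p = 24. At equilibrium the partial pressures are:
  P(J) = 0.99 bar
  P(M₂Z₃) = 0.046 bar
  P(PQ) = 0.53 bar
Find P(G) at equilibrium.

P(G) = 3.2 bar

At equilibrium, K_p = P(PQ)·P(J)³ / (P(G)²·P(M₂Z₃)²) = 24.
(0.53)·(0.99)³ / ((P(G))²·(0.046)²) = 24
P(G)² = 10.1 ⇒ P(G) = 3.2 bar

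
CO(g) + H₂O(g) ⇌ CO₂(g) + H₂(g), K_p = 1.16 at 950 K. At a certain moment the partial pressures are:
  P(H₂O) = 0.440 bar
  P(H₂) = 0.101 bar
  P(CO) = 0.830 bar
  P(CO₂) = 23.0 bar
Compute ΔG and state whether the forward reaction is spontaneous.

Q_p = P(CO₂)·P(H₂) / (P(CO)·P(H₂O)) = (23.0)·(0.101) / ((0.830)·(0.440)) = 6.36
ΔG = RT ln(Q_p/K_p) = (8.314 J mol⁻¹ K⁻¹)(950 K) × ln(6.36/1.16)
   = (7.898 kJ/mol)(1.702) = 13.4 kJ/mol
ΔG > 0, so the forward reaction is non-spontaneous (proceeds in reverse).

ΔG = 13.4 kJ/mol; the forward reaction is non-spontaneous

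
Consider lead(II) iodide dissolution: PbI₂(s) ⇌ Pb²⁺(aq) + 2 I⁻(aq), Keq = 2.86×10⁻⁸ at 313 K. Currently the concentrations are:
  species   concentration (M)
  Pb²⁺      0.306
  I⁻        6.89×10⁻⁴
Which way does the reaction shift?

(PbI₂ is a pure solid — omitted from Q.)
Q = [Pb²⁺]·[I⁻]² = (0.306)·(6.89×10⁻⁴)² = 1.45×10⁻⁷
Q = 1.45×10⁻⁷ > Keq = 2.86×10⁻⁸, so the reverse reaction proceeds.

reverse (toward reactants)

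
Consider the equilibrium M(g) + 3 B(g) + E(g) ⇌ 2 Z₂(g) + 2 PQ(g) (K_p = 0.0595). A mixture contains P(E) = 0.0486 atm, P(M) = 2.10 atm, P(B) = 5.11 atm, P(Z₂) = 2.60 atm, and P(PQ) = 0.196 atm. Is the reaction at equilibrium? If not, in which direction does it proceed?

toward products

Q_p = P(Z₂)²·P(PQ)² / (P(M)·P(B)³·P(E)) = (2.60)²·(0.196)² / ((2.10)·(5.11)³·(0.0486)) = 0.0191
Q_p = 0.0191 < K_p = 0.0595, so the forward reaction proceeds.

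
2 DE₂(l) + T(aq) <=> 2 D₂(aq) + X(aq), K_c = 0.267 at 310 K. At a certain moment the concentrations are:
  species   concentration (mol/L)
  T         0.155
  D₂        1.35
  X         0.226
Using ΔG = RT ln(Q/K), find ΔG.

ΔG = 5.92 kJ/mol

(DE₂ is a pure liquid — omitted from Q_c.)
Q_c = [D₂]²·[X] / [T] = (1.35)²·(0.226) / (0.155) = 2.66
ΔG = RT ln(Q_c/K_c) = (8.314 J mol⁻¹ K⁻¹)(310 K) × ln(2.66/0.267)
   = (2.577 kJ/mol)(2.299) = 5.92 kJ/mol
ΔG > 0, so the forward reaction is non-spontaneous (proceeds in reverse).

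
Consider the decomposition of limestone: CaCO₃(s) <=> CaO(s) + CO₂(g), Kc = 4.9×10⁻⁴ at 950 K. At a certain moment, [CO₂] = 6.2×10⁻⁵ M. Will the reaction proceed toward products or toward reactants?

in the forward direction

(CaCO₃, CaO are pure solids — omitted from Qc.)
Qc = [CO₂] = 6.2×10⁻⁵
Qc = 6.2×10⁻⁵ < Kc = 4.9×10⁻⁴, so the forward reaction proceeds.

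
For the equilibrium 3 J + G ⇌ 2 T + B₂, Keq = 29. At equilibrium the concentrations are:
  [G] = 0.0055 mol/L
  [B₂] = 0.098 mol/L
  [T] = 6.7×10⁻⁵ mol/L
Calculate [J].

At equilibrium, Keq = [T]²·[B₂] / ([J]³·[G]) = 29.
(6.7×10⁻⁵)²·(0.098) / (([J])³·(0.0055)) = 29
[J]³ = 2.76×10⁻⁹ ⇒ [J] = 0.0014 mol/L

[J] = 0.0014 mol/L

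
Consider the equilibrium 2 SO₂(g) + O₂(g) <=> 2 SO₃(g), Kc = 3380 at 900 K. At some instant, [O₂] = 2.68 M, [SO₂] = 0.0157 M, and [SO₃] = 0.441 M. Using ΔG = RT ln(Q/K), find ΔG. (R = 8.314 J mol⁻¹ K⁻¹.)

Qc = [SO₃]² / ([SO₂]²·[O₂]) = (0.441)² / ((0.0157)²·(2.68)) = 294
ΔG = RT ln(Qc/Kc) = (8.314 J mol⁻¹ K⁻¹)(900 K) × ln(294/3380)
   = (7.483 kJ/mol)(-2.442) = -18.3 kJ/mol
ΔG < 0, so the forward reaction is spontaneous (proceeds forward).

ΔG = -18.3 kJ/mol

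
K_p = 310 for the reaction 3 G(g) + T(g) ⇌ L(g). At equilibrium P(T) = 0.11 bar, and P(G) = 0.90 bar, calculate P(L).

P(L) = 25 bar

At equilibrium, K_p = P(L) / (P(G)³·P(T)) = 310.
(P(L)) / ((0.90)³·(0.11)) = 310
P(L) = 24.9 = 25 bar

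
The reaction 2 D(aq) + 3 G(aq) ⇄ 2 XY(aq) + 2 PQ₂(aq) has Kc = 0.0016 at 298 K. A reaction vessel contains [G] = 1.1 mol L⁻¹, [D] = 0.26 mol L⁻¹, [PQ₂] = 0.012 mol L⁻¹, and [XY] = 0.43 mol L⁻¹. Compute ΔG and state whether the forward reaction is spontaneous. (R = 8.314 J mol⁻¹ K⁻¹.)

Qc = [XY]²·[PQ₂]² / ([D]²·[G]³) = (0.43)²·(0.012)² / ((0.26)²·(1.1)³) = 2.96e-4
ΔG = RT ln(Qc/Kc) = (8.314 J mol⁻¹ K⁻¹)(298 K) × ln(2.96e-4/0.0016)
   = (2.478 kJ/mol)(-1.687) = -4.18 kJ/mol
ΔG < 0, so the forward reaction is spontaneous (proceeds forward).

ΔG = -4.18 kJ/mol; the forward reaction is spontaneous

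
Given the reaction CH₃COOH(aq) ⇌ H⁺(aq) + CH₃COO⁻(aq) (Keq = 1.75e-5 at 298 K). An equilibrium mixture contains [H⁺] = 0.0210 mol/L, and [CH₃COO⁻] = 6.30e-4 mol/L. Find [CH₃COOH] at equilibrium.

At equilibrium, Keq = [H⁺]·[CH₃COO⁻] / [CH₃COOH] = 1.75e-5.
(0.0210)·(6.30e-4) / ([CH₃COOH]) = 1.75e-5
[CH₃COOH] = 0.756 mol/L

[CH₃COOH] = 0.756 mol/L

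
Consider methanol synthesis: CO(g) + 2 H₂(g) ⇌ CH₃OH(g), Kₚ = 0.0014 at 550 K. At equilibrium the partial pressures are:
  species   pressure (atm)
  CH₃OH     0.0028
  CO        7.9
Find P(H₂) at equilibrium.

P(H₂) = 0.50 atm

At equilibrium, Kₚ = P(CH₃OH) / (P(CO)·P(H₂)²) = 0.0014.
(0.0028) / ((7.9)·(P(H₂))²) = 0.0014
P(H₂)² = 0.253 ⇒ P(H₂) = 0.50 atm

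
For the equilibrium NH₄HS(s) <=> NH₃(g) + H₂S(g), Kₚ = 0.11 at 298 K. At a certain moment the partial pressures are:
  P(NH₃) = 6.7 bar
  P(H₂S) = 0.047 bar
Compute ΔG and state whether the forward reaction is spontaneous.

ΔG = 2.61 kJ/mol; the forward reaction is non-spontaneous

(NH₄HS is a pure solid — omitted from Qₚ.)
Qₚ = P(NH₃)·P(H₂S) = (6.7)·(0.047) = 0.315
ΔG = RT ln(Qₚ/Kₚ) = (8.314 J mol⁻¹ K⁻¹)(298 K) × ln(0.315/0.11)
   = (2.478 kJ/mol)(1.052) = 2.61 kJ/mol
ΔG > 0, so the forward reaction is non-spontaneous (proceeds in reverse).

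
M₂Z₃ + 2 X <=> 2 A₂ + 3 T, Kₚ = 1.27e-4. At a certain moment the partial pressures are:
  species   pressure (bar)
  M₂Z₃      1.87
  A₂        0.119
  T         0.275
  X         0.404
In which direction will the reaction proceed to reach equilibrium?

reverse (toward reactants)

Qₚ = P(A₂)²·P(T)³ / (P(M₂Z₃)·P(X)²) = (0.119)²·(0.275)³ / ((1.87)·(0.404)²) = 9.65e-4
Qₚ = 9.65e-4 > Kₚ = 1.27e-4, so the reverse reaction proceeds.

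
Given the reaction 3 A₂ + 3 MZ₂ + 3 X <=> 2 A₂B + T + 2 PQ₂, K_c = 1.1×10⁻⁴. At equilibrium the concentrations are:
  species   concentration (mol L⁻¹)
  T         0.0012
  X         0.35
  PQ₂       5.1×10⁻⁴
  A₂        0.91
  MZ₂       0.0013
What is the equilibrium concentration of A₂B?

At equilibrium, K_c = [A₂B]²·[T]·[PQ₂]² / ([A₂]³·[MZ₂]³·[X]³) = 1.1×10⁻⁴.
([A₂B])²·(0.0012)·(5.1×10⁻⁴)² / ((0.91)³·(0.0013)³·(0.35)³) = 1.1×10⁻⁴
[A₂B]² = 2.50×10⁻⁵ ⇒ [A₂B] = 0.0050 mol L⁻¹

[A₂B] = 0.0050 mol L⁻¹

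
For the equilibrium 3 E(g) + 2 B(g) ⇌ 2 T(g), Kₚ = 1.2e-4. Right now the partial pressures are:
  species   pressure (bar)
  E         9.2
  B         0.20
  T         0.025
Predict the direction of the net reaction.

Qₚ = P(T)² / (P(E)³·P(B)²) = (0.025)² / ((9.2)³·(0.20)²) = 2.0e-5
Qₚ = 2.0e-5 < Kₚ = 1.2e-4, so the forward reaction proceeds.

to the right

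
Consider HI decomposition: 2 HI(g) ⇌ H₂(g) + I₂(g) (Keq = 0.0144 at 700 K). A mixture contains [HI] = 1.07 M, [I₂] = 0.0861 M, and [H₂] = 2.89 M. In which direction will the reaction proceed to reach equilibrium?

Q = [H₂]·[I₂] / [HI]² = (2.89)·(0.0861) / (1.07)² = 0.217
Q = 0.217 > Keq = 0.0144, so the reverse reaction proceeds.

to the left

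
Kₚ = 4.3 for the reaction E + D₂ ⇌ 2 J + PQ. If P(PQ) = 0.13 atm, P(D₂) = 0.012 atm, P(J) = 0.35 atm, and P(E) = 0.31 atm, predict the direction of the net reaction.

Qₚ = P(J)²·P(PQ) / (P(E)·P(D₂)) = (0.35)²·(0.13) / ((0.31)·(0.012)) = 4.3
Qₚ = 4.3 = Kₚ, so the system is already at equilibrium.

no net change (already at equilibrium)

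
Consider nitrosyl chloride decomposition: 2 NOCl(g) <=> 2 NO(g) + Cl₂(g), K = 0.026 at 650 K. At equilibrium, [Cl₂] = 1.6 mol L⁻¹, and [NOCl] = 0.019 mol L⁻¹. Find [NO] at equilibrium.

At equilibrium, K = [NO]²·[Cl₂] / [NOCl]² = 0.026.
([NO])²·(1.6) / (0.019)² = 0.026
[NO]² = 5.87e-6 ⇒ [NO] = 0.0024 mol L⁻¹

[NO] = 0.0024 mol L⁻¹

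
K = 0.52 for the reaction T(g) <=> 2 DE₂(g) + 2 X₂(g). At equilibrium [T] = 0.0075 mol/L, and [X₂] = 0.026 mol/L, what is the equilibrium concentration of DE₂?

At equilibrium, K = [DE₂]²·[X₂]² / [T] = 0.52.
([DE₂])²·(0.026)² / (0.0075) = 0.52
[DE₂]² = 5.77 ⇒ [DE₂] = 2.4 mol/L

[DE₂] = 2.4 mol/L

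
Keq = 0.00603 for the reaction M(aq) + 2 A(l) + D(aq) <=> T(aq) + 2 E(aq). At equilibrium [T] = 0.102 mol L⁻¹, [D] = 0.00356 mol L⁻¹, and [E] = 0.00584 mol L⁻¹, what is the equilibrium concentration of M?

(A is a pure liquid — omitted from Keq.)
At equilibrium, Keq = [T]·[E]² / ([M]·[D]) = 0.00603.
(0.102)·(0.00584)² / (([M])·(0.00356)) = 0.00603
[M] = 0.162 mol L⁻¹

[M] = 0.162 mol L⁻¹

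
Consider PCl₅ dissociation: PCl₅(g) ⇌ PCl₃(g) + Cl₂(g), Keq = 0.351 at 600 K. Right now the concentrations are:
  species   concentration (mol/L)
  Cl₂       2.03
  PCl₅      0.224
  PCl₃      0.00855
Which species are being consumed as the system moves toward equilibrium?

Q = [PCl₃]·[Cl₂] / [PCl₅] = (0.00855)·(2.03) / (0.224) = 0.0775
Q = 0.0775 < Keq = 0.351: net forward reaction.

PCl₅ (reactants)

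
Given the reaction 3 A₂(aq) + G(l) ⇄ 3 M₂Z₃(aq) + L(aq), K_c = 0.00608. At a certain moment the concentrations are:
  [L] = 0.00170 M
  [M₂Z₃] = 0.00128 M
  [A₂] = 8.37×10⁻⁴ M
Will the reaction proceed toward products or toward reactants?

no net change (already at equilibrium)

(G is a pure liquid — omitted from Q_c.)
Q_c = [M₂Z₃]³·[L] / [A₂]³ = (0.00128)³·(0.00170) / (8.37×10⁻⁴)³ = 0.00608
Q_c = 0.00608 = K_c, so the system is already at equilibrium.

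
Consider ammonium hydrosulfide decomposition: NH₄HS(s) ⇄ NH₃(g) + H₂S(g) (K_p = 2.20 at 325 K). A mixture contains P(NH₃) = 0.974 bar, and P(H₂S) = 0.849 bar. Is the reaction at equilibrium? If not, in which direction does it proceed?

toward products

(NH₄HS is a pure solid — omitted from Q_p.)
Q_p = P(NH₃)·P(H₂S) = (0.974)·(0.849) = 0.827
Q_p = 0.827 < K_p = 2.20, so the forward reaction proceeds.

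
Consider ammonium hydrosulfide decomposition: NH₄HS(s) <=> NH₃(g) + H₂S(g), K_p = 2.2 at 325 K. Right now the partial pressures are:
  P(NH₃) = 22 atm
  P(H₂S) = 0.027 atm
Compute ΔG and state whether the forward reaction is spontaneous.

(NH₄HS is a pure solid — omitted from Q_p.)
Q_p = P(NH₃)·P(H₂S) = (22)·(0.027) = 0.594
ΔG = RT ln(Q_p/K_p) = (8.314 J mol⁻¹ K⁻¹)(325 K) × ln(0.594/2.2)
   = (2.702 kJ/mol)(-1.309) = -3.54 kJ/mol
ΔG < 0, so the forward reaction is spontaneous (proceeds forward).

ΔG = -3.54 kJ/mol; the forward reaction is spontaneous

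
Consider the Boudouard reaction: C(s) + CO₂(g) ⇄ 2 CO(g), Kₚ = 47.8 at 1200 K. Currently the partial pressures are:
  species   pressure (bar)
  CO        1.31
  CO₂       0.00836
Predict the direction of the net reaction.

(C is a pure solid — omitted from Qₚ.)
Qₚ = P(CO)² / P(CO₂) = (1.31)² / (0.00836) = 205
Qₚ = 205 > Kₚ = 47.8, so the reverse reaction proceeds.

in the reverse direction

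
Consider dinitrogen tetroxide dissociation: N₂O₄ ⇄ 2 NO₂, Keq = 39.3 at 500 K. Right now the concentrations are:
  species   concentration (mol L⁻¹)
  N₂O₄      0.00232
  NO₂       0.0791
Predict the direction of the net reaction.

Q = [NO₂]² / [N₂O₄] = (0.0791)² / (0.00232) = 2.70
Q = 2.70 < Keq = 39.3, so the forward reaction proceeds.

to the right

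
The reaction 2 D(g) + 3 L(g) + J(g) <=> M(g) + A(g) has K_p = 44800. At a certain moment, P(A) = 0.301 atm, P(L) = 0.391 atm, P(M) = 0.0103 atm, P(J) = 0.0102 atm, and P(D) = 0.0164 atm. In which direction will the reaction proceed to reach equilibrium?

in the forward direction

Q_p = P(M)·P(A) / (P(D)²·P(L)³·P(J)) = (0.0103)·(0.301) / ((0.0164)²·(0.391)³·(0.0102)) = 18900
Q_p = 18900 < K_p = 44800, so the forward reaction proceeds.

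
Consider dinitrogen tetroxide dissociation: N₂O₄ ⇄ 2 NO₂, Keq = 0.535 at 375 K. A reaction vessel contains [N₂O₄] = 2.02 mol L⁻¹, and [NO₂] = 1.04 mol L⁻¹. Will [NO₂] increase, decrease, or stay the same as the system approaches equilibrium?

Q = [NO₂]² / [N₂O₄] = (1.04)² / (2.02) = 0.535
Q = 0.535 = Keq; the system is at equilibrium.

stay the same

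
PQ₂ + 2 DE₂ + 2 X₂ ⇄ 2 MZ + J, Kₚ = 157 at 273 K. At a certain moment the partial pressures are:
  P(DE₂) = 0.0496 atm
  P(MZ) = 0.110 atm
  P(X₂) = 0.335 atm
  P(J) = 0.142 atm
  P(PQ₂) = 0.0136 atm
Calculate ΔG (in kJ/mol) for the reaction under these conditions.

Qₚ = P(MZ)²·P(J) / (P(PQ₂)·P(DE₂)²·P(X₂)²) = (0.110)²·(0.142) / ((0.0136)·(0.0496)²·(0.335)²) = 458
ΔG = RT ln(Qₚ/Kₚ) = (8.314 J mol⁻¹ K⁻¹)(273 K) × ln(458/157)
   = (2.270 kJ/mol)(1.071) = 2.43 kJ/mol
ΔG > 0, so the forward reaction is non-spontaneous (proceeds in reverse).

ΔG = 2.43 kJ/mol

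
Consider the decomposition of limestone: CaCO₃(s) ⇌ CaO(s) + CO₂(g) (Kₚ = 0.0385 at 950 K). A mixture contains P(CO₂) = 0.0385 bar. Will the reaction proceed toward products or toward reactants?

(CaCO₃, CaO are pure solids — omitted from Qₚ.)
Qₚ = P(CO₂) = 0.0385
Qₚ = 0.0385 = Kₚ, so the system is already at equilibrium.

at equilibrium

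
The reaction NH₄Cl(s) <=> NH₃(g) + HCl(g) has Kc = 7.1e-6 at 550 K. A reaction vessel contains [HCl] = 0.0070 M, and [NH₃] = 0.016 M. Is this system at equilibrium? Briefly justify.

no; Q > K, reaction proceeds in reverse

(NH₄Cl is a pure solid — omitted from Qc.)
Qc = [NH₃]·[HCl] = (0.016)·(0.0070) = 1.1e-4
Qc = 1.1e-4 > Kc = 7.1e-6: net reverse reaction.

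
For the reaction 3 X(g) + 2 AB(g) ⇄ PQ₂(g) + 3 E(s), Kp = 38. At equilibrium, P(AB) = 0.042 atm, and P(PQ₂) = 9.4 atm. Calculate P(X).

P(X) = 5.2 atm

(E is a pure solid — omitted from Kp.)
At equilibrium, Kp = P(PQ₂) / (P(X)³·P(AB)²) = 38.
(9.4) / ((P(X))³·(0.042)²) = 38
P(X)³ = 140 ⇒ P(X) = 5.2 atm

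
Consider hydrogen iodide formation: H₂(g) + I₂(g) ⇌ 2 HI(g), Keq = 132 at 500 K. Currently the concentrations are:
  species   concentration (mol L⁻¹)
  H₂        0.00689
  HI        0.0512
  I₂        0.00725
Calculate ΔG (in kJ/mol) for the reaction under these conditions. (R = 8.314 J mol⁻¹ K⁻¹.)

Q = [HI]² / ([H₂]·[I₂]) = (0.0512)² / ((0.00689)·(0.00725)) = 52.5
ΔG = RT ln(Q/Keq) = (8.314 J mol⁻¹ K⁻¹)(500 K) × ln(52.5/132)
   = (4.157 kJ/mol)(-0.9220) = -3.83 kJ/mol
ΔG < 0, so the forward reaction is spontaneous (proceeds forward).

ΔG = -3.83 kJ/mol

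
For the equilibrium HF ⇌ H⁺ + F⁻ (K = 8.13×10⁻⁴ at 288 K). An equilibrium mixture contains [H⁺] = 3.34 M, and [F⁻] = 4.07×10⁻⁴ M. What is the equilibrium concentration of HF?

At equilibrium, K = [H⁺]·[F⁻] / [HF] = 8.13×10⁻⁴.
(3.34)·(4.07×10⁻⁴) / ([HF]) = 8.13×10⁻⁴
[HF] = 1.67 M

[HF] = 1.67 M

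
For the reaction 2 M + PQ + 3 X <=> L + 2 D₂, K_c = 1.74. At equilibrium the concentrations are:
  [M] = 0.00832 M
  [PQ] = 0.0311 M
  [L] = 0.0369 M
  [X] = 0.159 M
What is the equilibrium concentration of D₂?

At equilibrium, K_c = [L]·[D₂]² / ([M]²·[PQ]·[X]³) = 1.74.
(0.0369)·([D₂])² / ((0.00832)²·(0.0311)·(0.159)³) = 1.74
[D₂]² = 4.08×10⁻⁷ ⇒ [D₂] = 6.39×10⁻⁴ M

[D₂] = 6.39×10⁻⁴ M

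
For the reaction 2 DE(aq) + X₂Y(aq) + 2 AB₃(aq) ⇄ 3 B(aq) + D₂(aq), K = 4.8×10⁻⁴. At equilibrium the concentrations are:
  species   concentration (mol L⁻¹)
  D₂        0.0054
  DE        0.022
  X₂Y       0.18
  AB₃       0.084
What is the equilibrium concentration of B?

At equilibrium, K = [B]³·[D₂] / ([DE]²·[X₂Y]·[AB₃]²) = 4.8×10⁻⁴.
([B])³·(0.0054) / ((0.022)²·(0.18)·(0.084)²) = 4.8×10⁻⁴
[B]³ = 5.46×10⁻⁸ ⇒ [B] = 0.0038 mol L⁻¹

[B] = 0.0038 mol L⁻¹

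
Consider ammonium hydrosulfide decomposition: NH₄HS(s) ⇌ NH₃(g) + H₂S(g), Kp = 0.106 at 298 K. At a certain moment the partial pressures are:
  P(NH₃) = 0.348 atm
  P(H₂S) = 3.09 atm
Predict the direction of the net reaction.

(NH₄HS is a pure solid — omitted from Qp.)
Qp = P(NH₃)·P(H₂S) = (0.348)·(3.09) = 1.08
Qp = 1.08 > Kp = 0.106, so the reverse reaction proceeds.

toward reactants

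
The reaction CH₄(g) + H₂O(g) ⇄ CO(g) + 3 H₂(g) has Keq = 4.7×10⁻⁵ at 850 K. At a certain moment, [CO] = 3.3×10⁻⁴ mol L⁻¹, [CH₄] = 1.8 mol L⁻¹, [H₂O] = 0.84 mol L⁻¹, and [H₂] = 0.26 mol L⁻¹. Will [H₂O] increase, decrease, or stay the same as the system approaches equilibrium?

Q = [CO]·[H₂]³ / ([CH₄]·[H₂O]) = (3.3×10⁻⁴)·(0.26)³ / ((1.8)·(0.84)) = 3.8×10⁻⁶
Q = 3.8×10⁻⁶ < Keq = 4.7×10⁻⁵: net forward reaction.
H₂O is a reactant, so it decreases.

decrease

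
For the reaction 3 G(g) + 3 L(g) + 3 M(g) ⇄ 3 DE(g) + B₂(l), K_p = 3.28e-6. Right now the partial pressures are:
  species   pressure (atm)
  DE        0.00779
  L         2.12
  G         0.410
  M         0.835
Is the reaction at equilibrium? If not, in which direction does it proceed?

(B₂ is a pure liquid — omitted from Q_p.)
Q_p = P(DE)³ / (P(G)³·P(L)³·P(M)³) = (0.00779)³ / ((0.410)³·(2.12)³·(0.835)³) = 1.24e-6
Q_p = 1.24e-6 < K_p = 3.28e-6, so the forward reaction proceeds.

forward (toward products)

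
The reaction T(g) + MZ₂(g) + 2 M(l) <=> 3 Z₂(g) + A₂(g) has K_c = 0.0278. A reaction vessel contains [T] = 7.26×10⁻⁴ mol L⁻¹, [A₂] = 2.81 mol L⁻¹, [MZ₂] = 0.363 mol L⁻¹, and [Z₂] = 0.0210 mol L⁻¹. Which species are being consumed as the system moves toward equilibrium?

(M is a pure liquid — omitted from Q_c.)
Q_c = [Z₂]³·[A₂] / ([T]·[MZ₂]) = (0.0210)³·(2.81) / ((7.26×10⁻⁴)·(0.363)) = 0.0987
Q_c = 0.0987 > K_c = 0.0278: net reverse reaction.

Z₂, A₂ (products)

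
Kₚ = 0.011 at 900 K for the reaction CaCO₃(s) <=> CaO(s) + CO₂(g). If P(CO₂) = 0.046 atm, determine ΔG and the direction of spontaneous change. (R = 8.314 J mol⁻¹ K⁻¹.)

ΔG = 10.7 kJ/mol; the forward reaction is non-spontaneous

(CaCO₃, CaO are pure solids — omitted from Qₚ.)
Qₚ = P(CO₂) = 0.0460
ΔG = RT ln(Qₚ/Kₚ) = (8.314 J mol⁻¹ K⁻¹)(900 K) × ln(0.0460/0.011)
   = (7.483 kJ/mol)(1.431) = 10.7 kJ/mol
ΔG > 0, so the forward reaction is non-spontaneous (proceeds in reverse).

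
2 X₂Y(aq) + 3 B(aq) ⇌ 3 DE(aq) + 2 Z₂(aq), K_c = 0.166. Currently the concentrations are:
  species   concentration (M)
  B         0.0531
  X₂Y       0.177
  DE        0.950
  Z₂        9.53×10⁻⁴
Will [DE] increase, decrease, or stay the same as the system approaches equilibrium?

stay the same

Q_c = [DE]³·[Z₂]² / ([X₂Y]²·[B]³) = (0.950)³·(9.53×10⁻⁴)² / ((0.177)²·(0.0531)³) = 0.166
Q_c = 0.166 = K_c; the system is at equilibrium.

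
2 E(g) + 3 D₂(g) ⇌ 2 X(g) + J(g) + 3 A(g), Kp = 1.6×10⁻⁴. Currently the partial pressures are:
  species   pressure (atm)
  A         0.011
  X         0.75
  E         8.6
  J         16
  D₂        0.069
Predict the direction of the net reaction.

in the reverse direction

Qp = P(X)²·P(J)·P(A)³ / (P(E)²·P(D₂)³) = (0.75)²·(16)·(0.011)³ / ((8.6)²·(0.069)³) = 4.9×10⁻⁴
Qp = 4.9×10⁻⁴ > Kp = 1.6×10⁻⁴, so the reverse reaction proceeds.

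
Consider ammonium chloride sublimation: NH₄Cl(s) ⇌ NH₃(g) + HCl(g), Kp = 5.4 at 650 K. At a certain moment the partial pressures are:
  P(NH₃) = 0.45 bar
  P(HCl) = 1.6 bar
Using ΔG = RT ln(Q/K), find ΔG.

(NH₄Cl is a pure solid — omitted from Qp.)
Qp = P(NH₃)·P(HCl) = (0.45)·(1.6) = 0.720
ΔG = RT ln(Qp/Kp) = (8.314 J mol⁻¹ K⁻¹)(650 K) × ln(0.720/5.4)
   = (5.404 kJ/mol)(-2.015) = -10.9 kJ/mol
ΔG < 0, so the forward reaction is spontaneous (proceeds forward).

ΔG = -10.9 kJ/mol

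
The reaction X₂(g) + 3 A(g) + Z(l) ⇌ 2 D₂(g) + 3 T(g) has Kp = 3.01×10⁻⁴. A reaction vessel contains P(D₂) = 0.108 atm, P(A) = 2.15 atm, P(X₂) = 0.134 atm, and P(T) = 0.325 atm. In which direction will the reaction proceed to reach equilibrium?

(Z is a pure liquid — omitted from Qp.)
Qp = P(D₂)²·P(T)³ / (P(X₂)·P(A)³) = (0.108)²·(0.325)³ / ((0.134)·(2.15)³) = 3.01×10⁻⁴
Qp = 3.01×10⁻⁴ = Kp, so the system is already at equilibrium.

neither direction; the system is at equilibrium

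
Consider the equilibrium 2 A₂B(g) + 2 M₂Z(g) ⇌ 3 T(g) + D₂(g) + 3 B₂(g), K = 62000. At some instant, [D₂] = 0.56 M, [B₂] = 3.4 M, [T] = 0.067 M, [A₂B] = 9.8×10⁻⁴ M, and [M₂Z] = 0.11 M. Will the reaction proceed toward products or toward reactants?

Q = [T]³·[D₂]·[B₂]³ / ([A₂B]²·[M₂Z]²) = (0.067)³·(0.56)·(3.4)³ / ((9.8×10⁻⁴)²·(0.11)²) = 5.7×10⁵
Q = 5.7×10⁵ > K = 62000, so the reverse reaction proceeds.

toward reactants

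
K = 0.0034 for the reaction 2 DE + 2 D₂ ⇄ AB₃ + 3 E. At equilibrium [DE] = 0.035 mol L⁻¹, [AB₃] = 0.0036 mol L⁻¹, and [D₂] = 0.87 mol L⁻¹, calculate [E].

At equilibrium, K = [AB₃]·[E]³ / ([DE]²·[D₂]²) = 0.0034.
(0.0036)·([E])³ / ((0.035)²·(0.87)²) = 0.0034
[E]³ = 8.76×10⁻⁴ ⇒ [E] = 0.096 mol L⁻¹

[E] = 0.096 mol L⁻¹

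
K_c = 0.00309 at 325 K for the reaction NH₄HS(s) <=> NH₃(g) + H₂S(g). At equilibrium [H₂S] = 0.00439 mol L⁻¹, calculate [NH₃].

[NH₃] = 0.704 mol L⁻¹

(NH₄HS is a pure solid — omitted from K_c.)
At equilibrium, K_c = [NH₃]·[H₂S] = 0.00309.
([NH₃])·(0.00439) = 0.00309
[NH₃] = 0.704 mol L⁻¹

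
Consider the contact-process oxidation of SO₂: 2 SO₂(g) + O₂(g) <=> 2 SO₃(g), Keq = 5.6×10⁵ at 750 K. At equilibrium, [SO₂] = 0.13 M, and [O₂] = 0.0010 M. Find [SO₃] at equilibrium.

At equilibrium, Keq = [SO₃]² / ([SO₂]²·[O₂]) = 5.6×10⁵.
([SO₃])² / ((0.13)²·(0.0010)) = 5.6×10⁵
[SO₃]² = 9.46 ⇒ [SO₃] = 3.1 M

[SO₃] = 3.1 M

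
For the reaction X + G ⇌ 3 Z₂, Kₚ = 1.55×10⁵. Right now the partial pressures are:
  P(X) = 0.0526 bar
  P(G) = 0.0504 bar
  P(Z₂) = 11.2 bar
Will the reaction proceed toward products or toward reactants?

Qₚ = P(Z₂)³ / (P(X)·P(G)) = (11.2)³ / ((0.0526)·(0.0504)) = 5.30×10⁵
Qₚ = 5.30×10⁵ > Kₚ = 1.55×10⁵, so the reverse reaction proceeds.

in the reverse direction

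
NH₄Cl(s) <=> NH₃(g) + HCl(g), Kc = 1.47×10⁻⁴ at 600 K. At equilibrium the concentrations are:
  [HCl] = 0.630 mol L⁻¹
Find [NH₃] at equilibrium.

(NH₄Cl is a pure solid — omitted from Kc.)
At equilibrium, Kc = [NH₃]·[HCl] = 1.47×10⁻⁴.
([NH₃])·(0.630) = 1.47×10⁻⁴
[NH₃] = 2.33×10⁻⁴ mol L⁻¹

[NH₃] = 2.33×10⁻⁴ mol L⁻¹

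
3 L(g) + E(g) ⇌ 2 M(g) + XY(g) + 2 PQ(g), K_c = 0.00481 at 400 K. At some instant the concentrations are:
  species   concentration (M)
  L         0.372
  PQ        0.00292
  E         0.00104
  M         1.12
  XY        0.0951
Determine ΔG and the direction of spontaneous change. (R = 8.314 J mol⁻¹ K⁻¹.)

Q_c = [M]²·[XY]·[PQ]² / ([L]³·[E]) = (1.12)²·(0.0951)·(0.00292)² / ((0.372)³·(0.00104)) = 0.0190
ΔG = RT ln(Q_c/K_c) = (8.314 J mol⁻¹ K⁻¹)(400 K) × ln(0.0190/0.00481)
   = (3.326 kJ/mol)(1.374) = 4.57 kJ/mol
ΔG > 0, so the forward reaction is non-spontaneous (proceeds in reverse).

ΔG = 4.57 kJ/mol; the forward reaction is non-spontaneous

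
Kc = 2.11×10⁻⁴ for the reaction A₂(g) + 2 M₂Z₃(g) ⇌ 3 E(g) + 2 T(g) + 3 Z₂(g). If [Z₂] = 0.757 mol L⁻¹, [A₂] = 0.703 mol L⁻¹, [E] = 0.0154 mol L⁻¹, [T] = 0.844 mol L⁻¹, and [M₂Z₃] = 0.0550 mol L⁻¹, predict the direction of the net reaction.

reverse (toward reactants)

Qc = [E]³·[T]²·[Z₂]³ / ([A₂]·[M₂Z₃]²) = (0.0154)³·(0.844)²·(0.757)³ / ((0.703)·(0.0550)²) = 5.31×10⁻⁴
Qc = 5.31×10⁻⁴ > Kc = 2.11×10⁻⁴, so the reverse reaction proceeds.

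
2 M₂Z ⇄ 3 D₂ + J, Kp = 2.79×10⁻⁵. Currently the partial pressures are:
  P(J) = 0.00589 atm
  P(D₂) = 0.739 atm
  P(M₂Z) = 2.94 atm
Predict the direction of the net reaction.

reverse (toward reactants)

Qp = P(D₂)³·P(J) / P(M₂Z)² = (0.739)³·(0.00589) / (2.94)² = 2.75×10⁻⁴
Qp = 2.75×10⁻⁴ > Kp = 2.79×10⁻⁵, so the reverse reaction proceeds.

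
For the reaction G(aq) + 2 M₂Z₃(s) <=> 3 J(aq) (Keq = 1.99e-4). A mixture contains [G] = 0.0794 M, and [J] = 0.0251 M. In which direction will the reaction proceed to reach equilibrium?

(M₂Z₃ is a pure solid — omitted from Q.)
Q = [J]³ / [G] = (0.0251)³ / (0.0794) = 1.99e-4
Q = 1.99e-4 = Keq, so the system is already at equilibrium.

neither direction; the system is at equilibrium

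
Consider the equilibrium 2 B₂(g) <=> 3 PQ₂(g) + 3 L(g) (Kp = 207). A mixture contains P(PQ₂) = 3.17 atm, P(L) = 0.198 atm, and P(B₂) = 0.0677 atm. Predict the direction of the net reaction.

Qp = P(PQ₂)³·P(L)³ / P(B₂)² = (3.17)³·(0.198)³ / (0.0677)² = 54.0
Qp = 54.0 < Kp = 207, so the forward reaction proceeds.

toward products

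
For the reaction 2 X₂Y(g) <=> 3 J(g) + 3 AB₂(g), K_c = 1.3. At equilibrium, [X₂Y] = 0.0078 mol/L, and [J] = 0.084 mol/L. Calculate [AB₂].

At equilibrium, K_c = [J]³·[AB₂]³ / [X₂Y]² = 1.3.
(0.084)³·([AB₂])³ / (0.0078)² = 1.3
[AB₂]³ = 0.133 ⇒ [AB₂] = 0.51 mol/L

[AB₂] = 0.51 mol/L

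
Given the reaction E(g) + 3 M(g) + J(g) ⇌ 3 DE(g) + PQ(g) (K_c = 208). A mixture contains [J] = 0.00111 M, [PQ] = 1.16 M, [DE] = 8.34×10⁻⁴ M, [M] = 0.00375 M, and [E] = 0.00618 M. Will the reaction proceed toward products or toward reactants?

Q_c = [DE]³·[PQ] / ([E]·[M]³·[J]) = (8.34×10⁻⁴)³·(1.16) / ((0.00618)·(0.00375)³·(0.00111)) = 1860
Q_c = 1860 > K_c = 208, so the reverse reaction proceeds.

reverse (toward reactants)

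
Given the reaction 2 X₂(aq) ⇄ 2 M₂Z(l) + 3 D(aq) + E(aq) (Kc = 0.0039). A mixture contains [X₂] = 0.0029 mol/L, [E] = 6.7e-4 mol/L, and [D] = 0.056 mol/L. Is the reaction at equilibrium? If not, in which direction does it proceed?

(M₂Z is a pure liquid — omitted from Qc.)
Qc = [D]³·[E] / [X₂]² = (0.056)³·(6.7e-4) / (0.0029)² = 0.014
Qc = 0.014 > Kc = 0.0039, so the reverse reaction proceeds.

in the reverse direction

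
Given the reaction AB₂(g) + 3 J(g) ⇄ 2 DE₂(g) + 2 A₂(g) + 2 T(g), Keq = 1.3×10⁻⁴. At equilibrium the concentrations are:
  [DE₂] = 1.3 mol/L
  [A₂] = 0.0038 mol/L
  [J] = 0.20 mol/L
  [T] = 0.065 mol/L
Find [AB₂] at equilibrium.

At equilibrium, Keq = [DE₂]²·[A₂]²·[T]² / ([AB₂]·[J]³) = 1.3×10⁻⁴.
(1.3)²·(0.0038)²·(0.065)² / (([AB₂])·(0.20)³) = 1.3×10⁻⁴
[AB₂] = 0.0991 = 0.099 mol/L

[AB₂] = 0.099 mol/L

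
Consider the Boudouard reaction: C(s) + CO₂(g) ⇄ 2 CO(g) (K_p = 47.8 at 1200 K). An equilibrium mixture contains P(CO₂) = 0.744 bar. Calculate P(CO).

(C is a pure solid — omitted from K_p.)
At equilibrium, K_p = P(CO)² / P(CO₂) = 47.8.
(P(CO))² / (0.744) = 47.8
P(CO)² = 35.6 ⇒ P(CO) = 5.96 bar

P(CO) = 5.96 bar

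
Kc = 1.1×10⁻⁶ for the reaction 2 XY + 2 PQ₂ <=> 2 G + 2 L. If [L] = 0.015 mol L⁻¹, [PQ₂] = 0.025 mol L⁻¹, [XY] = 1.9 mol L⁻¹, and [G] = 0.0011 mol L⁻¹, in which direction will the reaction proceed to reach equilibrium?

to the right

Qc = [G]²·[L]² / ([XY]²·[PQ₂]²) = (0.0011)²·(0.015)² / ((1.9)²·(0.025)²) = 1.2×10⁻⁷
Qc = 1.2×10⁻⁷ < Kc = 1.1×10⁻⁶, so the forward reaction proceeds.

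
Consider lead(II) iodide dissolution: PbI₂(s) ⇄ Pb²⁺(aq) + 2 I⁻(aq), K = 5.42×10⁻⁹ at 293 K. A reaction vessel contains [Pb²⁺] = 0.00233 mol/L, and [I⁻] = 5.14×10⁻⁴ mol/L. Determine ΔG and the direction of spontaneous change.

ΔG = -5.30 kJ/mol; the forward reaction is spontaneous

(PbI₂ is a pure solid — omitted from Q.)
Q = [Pb²⁺]·[I⁻]² = (0.00233)·(5.14×10⁻⁴)² = 6.16×10⁻¹⁰
ΔG = RT ln(Q/K) = (8.314 J mol⁻¹ K⁻¹)(293 K) × ln(6.16×10⁻¹⁰/5.42×10⁻⁹)
   = (2.436 kJ/mol)(-2.175) = -5.30 kJ/mol
ΔG < 0, so the forward reaction is spontaneous (proceeds forward).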